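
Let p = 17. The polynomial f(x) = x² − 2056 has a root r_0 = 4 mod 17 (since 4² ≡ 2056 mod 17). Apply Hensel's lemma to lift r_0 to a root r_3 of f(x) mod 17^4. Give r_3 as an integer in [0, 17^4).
r_3 = 22223 (mod 83521)

Hensel's recurrence: r_{i+1} = r_i − f(r_i)·(f′(r_i))^{-1} mod 17^{i+2}, with f′(x) = 2x. Iterate:
  r_0 = 4 (mod 17)
  r_1 = 259 (mod 289)
  r_2 = 2571 (mod 4913)
  r_3 = 22223 (mod 83521)
Final: r_3 = 22223, and one checks f(r_3) ≡ 0 mod 17^4.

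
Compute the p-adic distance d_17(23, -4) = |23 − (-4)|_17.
d_17(23, -4) = 1

Step 1 — x − y = 23 − (-4) = 27. Step 2 — v_17(27) = 0 (factor: 27 = (17^0 · 27); the sign does not affect v_p). Step 3 — |x − y|_17 = 17^{0} = 1.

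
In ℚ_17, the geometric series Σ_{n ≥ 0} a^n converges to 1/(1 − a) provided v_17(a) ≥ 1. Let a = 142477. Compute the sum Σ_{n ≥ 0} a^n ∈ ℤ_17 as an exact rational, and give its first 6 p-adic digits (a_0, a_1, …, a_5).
Σ a^n = 1/(1 − a) = -1/142476;  first 6 digits = (1, 0, 0, 12, 1, 0)

v_17(a) = 3 ≥ 1, so the series converges in ℤ_17 to 1/(1 − a) = 1/(1 − 142477) = -1/142476. Expand this rational in ℤ_17: compute digits iteratively via d_i = x_i mod 17, x_{i+1} = (x_i − d_i)/17. The first 6 digits are (1, 0, 0, 12, 1, 0).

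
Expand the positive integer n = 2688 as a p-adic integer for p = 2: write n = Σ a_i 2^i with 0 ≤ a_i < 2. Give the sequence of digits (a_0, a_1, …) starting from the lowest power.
(a_0, a_1, …) = (0, 0, 0, 0, 0, 0, 0, 1, 0, 1, 0, 1)

Repeated division by 2 gives the digits low-to-high: 2688 = 1·2^7 + 1·2^9 + 1·2^11. Digit sequence: (0, 0, 0, 0, 0, 0, 0, 1, 0, 1, 0, 1).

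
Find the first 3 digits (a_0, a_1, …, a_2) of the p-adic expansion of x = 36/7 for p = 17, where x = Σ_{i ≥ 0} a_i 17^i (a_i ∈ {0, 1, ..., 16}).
(a_0, …, a_2) = (10, 7, 2)

v_17(36/7) = 0 (numerator and denominator both coprime to 17), so x ∈ ℤ_17^×. Compute digits iteratively via a_i = x_i mod 17, x_{i+1} = (x_i − a_i)/17, with x_0 = x:
  x_0 = 36/7;  a_0 = 10;  x_1 = (x_0 − 10)/17 = -2/7
  x_1 = -2/7;  a_1 = 7;  x_2 = (x_1 − 7)/17 = -3/7
  x_2 = -3/7;  a_2 = 2;  x_3 = (x_2 − 2)/17 = -1/7
Digits: (10, 7, 2).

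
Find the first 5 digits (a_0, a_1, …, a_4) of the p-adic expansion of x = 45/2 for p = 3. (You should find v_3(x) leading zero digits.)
(a_0, …, a_4) = (0, 0, 1, 2, 1)

v_3(45/2) = 2, so a_0 = ... = a_1 = 0. Factor out: x = 3^2 · u with u = 5/2 a unit in ℤ_3. Expand u iteratively via a_{v+i} = u_i mod 3, u_{i+1} = (u_i − a_{v+i})/3:
  u_0 = 5/2;  a_2 = 1;  u_1 = (u_0 − 1)/3 = 1/2
  u_1 = 1/2;  a_3 = 2;  u_2 = (u_1 − 2)/3 = -1/2
  u_2 = -1/2;  a_4 = 1;  u_3 = (u_2 − 1)/3 = -1/2
Digits: (0, 0, 1, 2, 1).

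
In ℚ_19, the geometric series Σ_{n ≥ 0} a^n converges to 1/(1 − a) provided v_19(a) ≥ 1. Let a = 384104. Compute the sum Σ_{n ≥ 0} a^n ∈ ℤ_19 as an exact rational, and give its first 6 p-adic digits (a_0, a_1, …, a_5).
Σ a^n = 1/(1 − a) = -1/384103;  first 6 digits = (1, 0, 0, 18, 2, 0)

v_19(a) = 3 ≥ 1, so the series converges in ℤ_19 to 1/(1 − a) = 1/(1 − 384104) = -1/384103. Expand this rational in ℤ_19: compute digits iteratively via d_i = x_i mod 19, x_{i+1} = (x_i − d_i)/19. The first 6 digits are (1, 0, 0, 18, 2, 0).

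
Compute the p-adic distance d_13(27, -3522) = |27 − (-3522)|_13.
d_13(27, -3522) = 1/169

Step 1 — x − y = 27 − (-3522) = 3549. Step 2 — v_13(3549) = 2 (factor: 3549 = (13^2 · 21); the sign does not affect v_p). Step 3 — |x − y|_13 = 13^{-2} = 1/169.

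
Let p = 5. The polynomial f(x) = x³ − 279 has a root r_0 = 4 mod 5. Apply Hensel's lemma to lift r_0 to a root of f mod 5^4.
r_3 = 609 (mod 625)

Hensel: r_{i+1} = r_i − f(r_i)/f′(r_i) mod 5^{i+2}, where f′(x) = 3x². Iterate:
  r_0 = 4 (mod 5)
  r_1 = 9 (mod 25)
  r_2 = 109 (mod 125)
  r_3 = 609 (mod 625)
Final: r = 609 with f(r) ≡ 0 mod 5^4.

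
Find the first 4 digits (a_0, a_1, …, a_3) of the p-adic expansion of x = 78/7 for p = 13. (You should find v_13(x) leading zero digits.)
(a_0, …, a_3) = (0, 12, 1, 11)

v_13(78/7) = 1, so a_0 = ... = a_0 = 0. Factor out: x = 13^1 · u with u = 6/7 a unit in ℤ_13. Expand u iteratively via a_{v+i} = u_i mod 13, u_{i+1} = (u_i − a_{v+i})/13:
  u_0 = 6/7;  a_1 = 12;  u_1 = (u_0 − 12)/13 = -6/7
  u_1 = -6/7;  a_2 = 1;  u_2 = (u_1 − 1)/13 = -1/7
  u_2 = -1/7;  a_3 = 11;  u_3 = (u_2 − 11)/13 = -6/7
Digits: (0, 12, 1, 11).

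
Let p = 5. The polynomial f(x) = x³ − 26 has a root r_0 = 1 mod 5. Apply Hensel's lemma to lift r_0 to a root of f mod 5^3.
r_2 = 51 (mod 125)

Hensel: r_{i+1} = r_i − f(r_i)/f′(r_i) mod 5^{i+2}, where f′(x) = 3x². Iterate:
  r_0 = 1 (mod 5)
  r_1 = 1 (mod 25)
  r_2 = 51 (mod 125)
Final: r = 51 with f(r) ≡ 0 mod 5^3.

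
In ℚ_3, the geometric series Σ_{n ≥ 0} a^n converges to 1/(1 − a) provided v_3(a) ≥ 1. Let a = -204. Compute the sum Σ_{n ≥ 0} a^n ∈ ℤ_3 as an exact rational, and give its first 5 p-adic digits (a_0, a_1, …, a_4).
Σ a^n = 1/(1 − a) = 1/205;  first 5 digits = (1, 1, 2, 1, 2)

v_3(a) = 1 ≥ 1, so the series converges in ℤ_3 to 1/(1 − a) = 1/(1 − (-204)) = 1/205. Expand this rational in ℤ_3: compute digits iteratively via d_i = x_i mod 3, x_{i+1} = (x_i − d_i)/3. The first 5 digits are (1, 1, 2, 1, 2).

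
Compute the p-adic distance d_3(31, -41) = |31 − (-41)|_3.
d_3(31, -41) = 1/9

Step 1 — x − y = 31 − (-41) = 72. Step 2 — v_3(72) = 2 (factor: 72 = (3^2 · 8); the sign does not affect v_p). Step 3 — |x − y|_3 = 3^{-2} = 1/9.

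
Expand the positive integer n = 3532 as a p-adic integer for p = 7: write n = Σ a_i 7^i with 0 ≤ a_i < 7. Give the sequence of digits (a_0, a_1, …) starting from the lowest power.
(a_0, a_1, …) = (4, 0, 2, 3, 1)

Repeated division by 7 gives the digits low-to-high: 3532 = 4 + 2·7^2 + 3·7^3 + 1·7^4. Digit sequence: (4, 0, 2, 3, 1).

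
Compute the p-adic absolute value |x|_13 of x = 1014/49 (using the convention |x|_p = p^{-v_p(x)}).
|1014/49|_13 = 1/169

Step 1 — compute v_13(x) by factoring powers of 13 out of the numerator and denominator: v_13(1014/49) = 2. Step 2 — apply |x|_p = p^{-v_p(x)} = 13^{-2} = 1/169.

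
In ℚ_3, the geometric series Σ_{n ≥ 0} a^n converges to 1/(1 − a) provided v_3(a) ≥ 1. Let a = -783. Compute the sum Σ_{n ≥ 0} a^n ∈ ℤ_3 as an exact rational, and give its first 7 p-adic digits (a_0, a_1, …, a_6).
Σ a^n = 1/(1 − a) = 1/784;  first 7 digits = (1, 0, 0, 1, 2, 2, 2)

v_3(a) = 3 ≥ 1, so the series converges in ℤ_3 to 1/(1 − a) = 1/(1 − (-783)) = 1/784. Expand this rational in ℤ_3: compute digits iteratively via d_i = x_i mod 3, x_{i+1} = (x_i − d_i)/3. The first 7 digits are (1, 0, 0, 1, 2, 2, 2).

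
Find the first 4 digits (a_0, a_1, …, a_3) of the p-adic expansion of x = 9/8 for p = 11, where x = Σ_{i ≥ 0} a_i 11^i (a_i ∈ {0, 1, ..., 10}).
(a_0, …, a_3) = (8, 9, 6, 9)

v_11(9/8) = 0 (numerator and denominator both coprime to 11), so x ∈ ℤ_11^×. Compute digits iteratively via a_i = x_i mod 11, x_{i+1} = (x_i − a_i)/11, with x_0 = x:
  x_0 = 9/8;  a_0 = 8;  x_1 = (x_0 − 8)/11 = -5/8
  x_1 = -5/8;  a_1 = 9;  x_2 = (x_1 − 9)/11 = -7/8
  x_2 = -7/8;  a_2 = 6;  x_3 = (x_2 − 6)/11 = -5/8
  x_3 = -5/8;  a_3 = 9;  x_4 = (x_3 − 9)/11 = -7/8
Digits: (8, 9, 6, 9).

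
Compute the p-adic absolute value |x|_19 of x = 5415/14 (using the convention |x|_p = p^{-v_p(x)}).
|5415/14|_19 = 1/361

Step 1 — compute v_19(x) by factoring powers of 19 out of the numerator and denominator: v_19(5415/14) = 2. Step 2 — apply |x|_p = p^{-v_p(x)} = 19^{-2} = 1/361.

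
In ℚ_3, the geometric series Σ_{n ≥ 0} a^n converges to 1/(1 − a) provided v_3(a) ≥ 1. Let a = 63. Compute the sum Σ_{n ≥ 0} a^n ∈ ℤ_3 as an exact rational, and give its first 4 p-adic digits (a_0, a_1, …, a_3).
Σ a^n = 1/(1 − a) = -1/62;  first 4 digits = (1, 0, 1, 2)

v_3(a) = 2 ≥ 1, so the series converges in ℤ_3 to 1/(1 − a) = 1/(1 − 63) = -1/62. Expand this rational in ℤ_3: compute digits iteratively via d_i = x_i mod 3, x_{i+1} = (x_i − d_i)/3. The first 4 digits are (1, 0, 1, 2).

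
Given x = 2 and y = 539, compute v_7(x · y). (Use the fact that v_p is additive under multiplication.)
v_7(1078) = 2

v_p(x) = 0 (factor: 2 = 7^0 · 2); v_p(y) = 2 (factor: 539 = 7^2 · 11). Additivity: v_p(xy) = v_p(x) + v_p(y) = 0 + 2 = 2. (Direct check: xy = 1078 = 7^2 · (22).)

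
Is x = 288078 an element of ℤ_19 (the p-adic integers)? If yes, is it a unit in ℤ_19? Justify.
x ∈ ℤ_19 but not a unit; v_19(x) = 3 > 0

ℤ_19 = {x ∈ ℚ_19 : v_19(x) ≥ 0} and ℤ_19^× = {x ∈ ℤ_19 : v_19(x) = 0}. Here v_19(288078) = v_19(num) − v_19(den) = 3; compare against these criteria.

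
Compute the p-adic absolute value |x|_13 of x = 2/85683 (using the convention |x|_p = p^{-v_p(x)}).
|2/85683|_13 = 28561

Step 1 — compute v_13(x) by factoring powers of 13 out of the numerator and denominator: v_13(2/85683) = -4. Step 2 — apply |x|_p = p^{-v_p(x)} = 13^{4} = 28561.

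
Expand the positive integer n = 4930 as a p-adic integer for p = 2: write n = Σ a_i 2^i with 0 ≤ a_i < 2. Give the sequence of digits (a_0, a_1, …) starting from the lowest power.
(a_0, a_1, …) = (0, 1, 0, 0, 0, 0, 1, 0, 1, 1, 0, 0, 1)

Repeated division by 2 gives the digits low-to-high: 4930 = 1·2^1 + 1·2^6 + 1·2^8 + 1·2^9 + 1·2^12. Digit sequence: (0, 1, 0, 0, 0, 0, 1, 0, 1, 1, 0, 0, 1).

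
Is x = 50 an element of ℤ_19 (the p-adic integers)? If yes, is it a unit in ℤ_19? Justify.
x ∈ ℤ_19^× (unit); v_19(x) = 0

ℤ_19 = {x ∈ ℚ_19 : v_19(x) ≥ 0} and ℤ_19^× = {x ∈ ℤ_19 : v_19(x) = 0}. Here v_19(50) = v_19(num) − v_19(den) = 0; compare against these criteria.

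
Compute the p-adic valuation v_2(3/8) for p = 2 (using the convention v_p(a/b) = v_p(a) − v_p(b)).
v_2(3/8) = -3

Factor powers of 2 from the numerator and denominator of the reduced fraction: 3 = 2^0 · 3 and 8 = 2^3 · 1. Apply v_p(a/b) = v_p(a) − v_p(b): v_2(3/8) = 0 − 3 = -3.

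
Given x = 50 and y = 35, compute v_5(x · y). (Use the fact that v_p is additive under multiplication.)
v_5(1750) = 3

v_p(x) = 2 (factor: 50 = 5^2 · 2); v_p(y) = 1 (factor: 35 = 5^1 · 7). Additivity: v_p(xy) = v_p(x) + v_p(y) = 2 + 1 = 3. (Direct check: xy = 1750 = 5^3 · (14).)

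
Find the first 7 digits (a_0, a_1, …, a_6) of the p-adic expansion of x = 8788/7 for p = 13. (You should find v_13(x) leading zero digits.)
(a_0, …, a_6) = (0, 0, 0, 8, 5, 7, 5)

v_13(8788/7) = 3, so a_0 = ... = a_2 = 0. Factor out: x = 13^3 · u with u = 4/7 a unit in ℤ_13. Expand u iteratively via a_{v+i} = u_i mod 13, u_{i+1} = (u_i − a_{v+i})/13:
  u_0 = 4/7;  a_3 = 8;  u_1 = (u_0 − 8)/13 = -4/7
  u_1 = -4/7;  a_4 = 5;  u_2 = (u_1 − 5)/13 = -3/7
  u_2 = -3/7;  a_5 = 7;  u_3 = (u_2 − 7)/13 = -4/7
  u_3 = -4/7;  a_6 = 5;  u_4 = (u_3 − 5)/13 = -3/7
Digits: (0, 0, 0, 8, 5, 7, 5).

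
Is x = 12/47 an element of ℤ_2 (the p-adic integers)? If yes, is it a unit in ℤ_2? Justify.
x ∈ ℤ_2 but not a unit; v_2(x) = 2 > 0

ℤ_2 = {x ∈ ℚ_2 : v_2(x) ≥ 0} and ℤ_2^× = {x ∈ ℤ_2 : v_2(x) = 0}. Here v_2(12/47) = v_2(num) − v_2(den) = 2; compare against these criteria.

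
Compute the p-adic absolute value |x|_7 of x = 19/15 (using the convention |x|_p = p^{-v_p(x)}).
|19/15|_7 = 1

Step 1 — compute v_7(x) by factoring powers of 7 out of the numerator and denominator: v_7(19/15) = 0. Step 2 — apply |x|_p = p^{-v_p(x)} = 7^{0} = 1.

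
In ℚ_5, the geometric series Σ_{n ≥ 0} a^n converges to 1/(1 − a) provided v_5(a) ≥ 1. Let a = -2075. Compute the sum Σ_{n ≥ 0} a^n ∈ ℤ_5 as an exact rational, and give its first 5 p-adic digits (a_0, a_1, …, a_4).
Σ a^n = 1/(1 − a) = 1/2076;  first 5 digits = (1, 0, 2, 3, 0)

v_5(a) = 2 ≥ 1, so the series converges in ℤ_5 to 1/(1 − a) = 1/(1 − (-2075)) = 1/2076. Expand this rational in ℤ_5: compute digits iteratively via d_i = x_i mod 5, x_{i+1} = (x_i − d_i)/5. The first 5 digits are (1, 0, 2, 3, 0).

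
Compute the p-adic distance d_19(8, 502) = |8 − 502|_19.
d_19(8, 502) = 1/19

Step 1 — x − y = 8 − 502 = -494. Step 2 — v_19(-494) = 1 (factor: -494 = −(19^1 · 26); the sign does not affect v_p). Step 3 — |x − y|_19 = 19^{-1} = 1/19.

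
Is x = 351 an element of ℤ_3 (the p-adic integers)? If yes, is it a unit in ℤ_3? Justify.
x ∈ ℤ_3 but not a unit; v_3(x) = 3 > 0

ℤ_3 = {x ∈ ℚ_3 : v_3(x) ≥ 0} and ℤ_3^× = {x ∈ ℤ_3 : v_3(x) = 0}. Here v_3(351) = v_3(num) − v_3(den) = 3; compare against these criteria.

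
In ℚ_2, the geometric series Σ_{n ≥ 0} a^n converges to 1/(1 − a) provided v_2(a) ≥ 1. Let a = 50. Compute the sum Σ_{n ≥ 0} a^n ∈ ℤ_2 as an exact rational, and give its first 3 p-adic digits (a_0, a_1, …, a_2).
Σ a^n = 1/(1 − a) = -1/49;  first 3 digits = (1, 1, 1)

v_2(a) = 1 ≥ 1, so the series converges in ℤ_2 to 1/(1 − a) = 1/(1 − 50) = -1/49. Expand this rational in ℤ_2: compute digits iteratively via d_i = x_i mod 2, x_{i+1} = (x_i − d_i)/2. The first 3 digits are (1, 1, 1).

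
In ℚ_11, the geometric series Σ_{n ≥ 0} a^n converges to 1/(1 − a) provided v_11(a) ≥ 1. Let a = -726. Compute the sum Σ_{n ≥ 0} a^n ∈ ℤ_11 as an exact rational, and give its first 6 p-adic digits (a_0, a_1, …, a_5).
Σ a^n = 1/(1 − a) = 1/727;  first 6 digits = (1, 0, 5, 10, 2, 3)

v_11(a) = 2 ≥ 1, so the series converges in ℤ_11 to 1/(1 − a) = 1/(1 − (-726)) = 1/727. Expand this rational in ℤ_11: compute digits iteratively via d_i = x_i mod 11, x_{i+1} = (x_i − d_i)/11. The first 6 digits are (1, 0, 5, 10, 2, 3).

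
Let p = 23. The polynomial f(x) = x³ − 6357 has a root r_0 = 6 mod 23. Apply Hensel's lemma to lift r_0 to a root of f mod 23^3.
r_2 = 2076 (mod 12167)

Hensel: r_{i+1} = r_i − f(r_i)/f′(r_i) mod 23^{i+2}, where f′(x) = 3x². Iterate:
  r_0 = 6 (mod 23)
  r_1 = 489 (mod 529)
  r_2 = 2076 (mod 12167)
Final: r = 2076 with f(r) ≡ 0 mod 23^3.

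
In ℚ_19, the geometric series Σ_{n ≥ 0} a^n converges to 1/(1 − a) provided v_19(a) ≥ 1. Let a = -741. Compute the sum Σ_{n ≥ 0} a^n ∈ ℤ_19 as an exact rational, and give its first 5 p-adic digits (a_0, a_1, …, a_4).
Σ a^n = 1/(1 − a) = 1/742;  first 5 digits = (1, 18, 17, 2, 18)

v_19(a) = 1 ≥ 1, so the series converges in ℤ_19 to 1/(1 − a) = 1/(1 − (-741)) = 1/742. Expand this rational in ℤ_19: compute digits iteratively via d_i = x_i mod 19, x_{i+1} = (x_i − d_i)/19. The first 5 digits are (1, 18, 17, 2, 18).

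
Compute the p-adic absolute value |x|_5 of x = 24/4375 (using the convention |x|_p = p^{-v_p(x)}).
|24/4375|_5 = 625

Step 1 — compute v_5(x) by factoring powers of 5 out of the numerator and denominator: v_5(24/4375) = -4. Step 2 — apply |x|_p = p^{-v_p(x)} = 5^{4} = 625.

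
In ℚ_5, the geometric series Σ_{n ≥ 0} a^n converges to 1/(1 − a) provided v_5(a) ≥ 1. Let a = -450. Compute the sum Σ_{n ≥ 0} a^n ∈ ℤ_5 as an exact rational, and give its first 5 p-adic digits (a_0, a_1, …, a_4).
Σ a^n = 1/(1 − a) = 1/451;  first 5 digits = (1, 0, 2, 1, 3)

v_5(a) = 2 ≥ 1, so the series converges in ℤ_5 to 1/(1 − a) = 1/(1 − (-450)) = 1/451. Expand this rational in ℤ_5: compute digits iteratively via d_i = x_i mod 5, x_{i+1} = (x_i − d_i)/5. The first 5 digits are (1, 0, 2, 1, 3).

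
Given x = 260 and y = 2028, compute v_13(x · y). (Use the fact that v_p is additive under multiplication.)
v_13(527280) = 3

v_p(x) = 1 (factor: 260 = 13^1 · 20); v_p(y) = 2 (factor: 2028 = 13^2 · 12). Additivity: v_p(xy) = v_p(x) + v_p(y) = 1 + 2 = 3. (Direct check: xy = 527280 = 13^3 · (240).)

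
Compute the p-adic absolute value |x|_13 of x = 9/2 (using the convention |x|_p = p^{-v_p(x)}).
|9/2|_13 = 1

Step 1 — compute v_13(x) by factoring powers of 13 out of the numerator and denominator: v_13(9/2) = 0. Step 2 — apply |x|_p = p^{-v_p(x)} = 13^{0} = 1.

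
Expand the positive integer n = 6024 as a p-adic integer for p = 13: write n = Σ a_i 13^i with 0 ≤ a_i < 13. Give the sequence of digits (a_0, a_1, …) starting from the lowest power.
(a_0, a_1, …) = (5, 8, 9, 2)

Repeated division by 13 gives the digits low-to-high: 6024 = 5 + 8·13^1 + 9·13^2 + 2·13^3. Digit sequence: (5, 8, 9, 2).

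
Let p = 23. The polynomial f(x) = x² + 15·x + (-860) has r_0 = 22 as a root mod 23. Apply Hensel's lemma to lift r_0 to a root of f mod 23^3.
r_2 = 8164 (mod 12167)

Hensel: r_{i+1} = r_i − f(r_i)·(f′(r_i))^{-1} mod 23^{i+2}, f′(x) = 2x + 15. Iterate:
  r_0 = 22 (mod 23)
  r_1 = 229 (mod 529)
  r_2 = 8164 (mod 12167)
Final: r = 8164 satisfies f(r) ≡ 0 mod 23^3.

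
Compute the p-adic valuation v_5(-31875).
v_5(-31875) = 4

v_5(n) is the largest exponent k such that 5^k divides n. Factor out: -31875 = -5^4 · 51. (Sign doesn't affect v_p.) So v_5(-31875) = 4.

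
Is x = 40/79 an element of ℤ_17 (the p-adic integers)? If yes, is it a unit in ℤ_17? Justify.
x ∈ ℤ_17^× (unit); v_17(x) = 0

ℤ_17 = {x ∈ ℚ_17 : v_17(x) ≥ 0} and ℤ_17^× = {x ∈ ℤ_17 : v_17(x) = 0}. Here v_17(40/79) = v_17(num) − v_17(den) = 0; compare against these criteria.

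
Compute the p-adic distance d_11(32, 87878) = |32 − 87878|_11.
d_11(32, 87878) = 1/14641

Step 1 — x − y = 32 − 87878 = -87846. Step 2 — v_11(-87846) = 4 (factor: -87846 = −(11^4 · 6); the sign does not affect v_p). Step 3 — |x − y|_11 = 11^{-4} = 1/14641.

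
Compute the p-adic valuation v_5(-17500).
v_5(-17500) = 4

v_5(n) is the largest exponent k such that 5^k divides n. Factor out: -17500 = -5^4 · 28. (Sign doesn't affect v_p.) So v_5(-17500) = 4.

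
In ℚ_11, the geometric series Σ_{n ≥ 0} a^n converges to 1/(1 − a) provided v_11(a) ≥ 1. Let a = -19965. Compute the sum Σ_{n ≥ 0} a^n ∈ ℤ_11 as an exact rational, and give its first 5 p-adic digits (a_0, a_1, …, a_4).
Σ a^n = 1/(1 − a) = 1/19966;  first 5 digits = (1, 0, 0, 7, 9)

v_11(a) = 3 ≥ 1, so the series converges in ℤ_11 to 1/(1 − a) = 1/(1 − (-19965)) = 1/19966. Expand this rational in ℤ_11: compute digits iteratively via d_i = x_i mod 11, x_{i+1} = (x_i − d_i)/11. The first 5 digits are (1, 0, 0, 7, 9).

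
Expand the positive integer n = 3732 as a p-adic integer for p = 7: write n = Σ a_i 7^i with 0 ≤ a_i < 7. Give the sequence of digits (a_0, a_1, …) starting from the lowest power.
(a_0, a_1, …) = (1, 1, 6, 3, 1)

Repeated division by 7 gives the digits low-to-high: 3732 = 1 + 1·7^1 + 6·7^2 + 3·7^3 + 1·7^4. Digit sequence: (1, 1, 6, 3, 1).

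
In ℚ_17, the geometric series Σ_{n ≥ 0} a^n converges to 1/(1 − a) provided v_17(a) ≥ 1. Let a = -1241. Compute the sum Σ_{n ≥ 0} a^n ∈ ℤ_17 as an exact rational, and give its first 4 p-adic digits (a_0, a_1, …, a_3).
Σ a^n = 1/(1 − a) = 1/1242;  first 4 digits = (1, 12, 3, 1)

v_17(a) = 1 ≥ 1, so the series converges in ℤ_17 to 1/(1 − a) = 1/(1 − (-1241)) = 1/1242. Expand this rational in ℤ_17: compute digits iteratively via d_i = x_i mod 17, x_{i+1} = (x_i − d_i)/17. The first 4 digits are (1, 12, 3, 1).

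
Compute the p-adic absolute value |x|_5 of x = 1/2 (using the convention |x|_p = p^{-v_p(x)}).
|1/2|_5 = 1

Step 1 — compute v_5(x) by factoring powers of 5 out of the numerator and denominator: v_5(1/2) = 0. Step 2 — apply |x|_p = p^{-v_p(x)} = 5^{0} = 1.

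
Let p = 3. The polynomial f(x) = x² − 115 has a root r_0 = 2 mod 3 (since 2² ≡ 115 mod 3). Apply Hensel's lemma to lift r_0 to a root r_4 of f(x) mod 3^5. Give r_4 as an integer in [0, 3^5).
r_4 = 176 (mod 243)

Hensel's recurrence: r_{i+1} = r_i − f(r_i)·(f′(r_i))^{-1} mod 3^{i+2}, with f′(x) = 2x. Iterate:
  r_0 = 2 (mod 3)
  r_1 = 5 (mod 9)
  r_2 = 14 (mod 27)
  r_3 = 14 (mod 81)
  r_4 = 176 (mod 243)
Final: r_4 = 176, and one checks f(r_4) ≡ 0 mod 3^5.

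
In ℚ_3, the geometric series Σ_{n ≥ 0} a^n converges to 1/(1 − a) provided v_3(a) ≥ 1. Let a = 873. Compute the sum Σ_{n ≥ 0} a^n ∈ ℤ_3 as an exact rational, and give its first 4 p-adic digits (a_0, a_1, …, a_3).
Σ a^n = 1/(1 − a) = -1/872;  first 4 digits = (1, 0, 1, 2)

v_3(a) = 2 ≥ 1, so the series converges in ℤ_3 to 1/(1 − a) = 1/(1 − 873) = -1/872. Expand this rational in ℤ_3: compute digits iteratively via d_i = x_i mod 3, x_{i+1} = (x_i − d_i)/3. The first 4 digits are (1, 0, 1, 2).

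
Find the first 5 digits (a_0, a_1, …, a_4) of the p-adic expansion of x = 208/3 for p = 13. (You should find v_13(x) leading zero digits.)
(a_0, …, a_4) = (0, 1, 9, 8, 8)

v_13(208/3) = 1, so a_0 = ... = a_0 = 0. Factor out: x = 13^1 · u with u = 16/3 a unit in ℤ_13. Expand u iteratively via a_{v+i} = u_i mod 13, u_{i+1} = (u_i − a_{v+i})/13:
  u_0 = 16/3;  a_1 = 1;  u_1 = (u_0 − 1)/13 = 1/3
  u_1 = 1/3;  a_2 = 9;  u_2 = (u_1 − 9)/13 = -2/3
  u_2 = -2/3;  a_3 = 8;  u_3 = (u_2 − 8)/13 = -2/3
  u_3 = -2/3;  a_4 = 8;  u_4 = (u_3 − 8)/13 = -2/3
Digits: (0, 1, 9, 8, 8).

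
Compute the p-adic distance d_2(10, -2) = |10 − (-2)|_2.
d_2(10, -2) = 1/4

Step 1 — x − y = 10 − (-2) = 12. Step 2 — v_2(12) = 2 (factor: 12 = (2^2 · 3); the sign does not affect v_p). Step 3 — |x − y|_2 = 2^{-2} = 1/4.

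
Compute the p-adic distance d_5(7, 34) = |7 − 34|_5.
d_5(7, 34) = 1

Step 1 — x − y = 7 − 34 = -27. Step 2 — v_5(-27) = 0 (factor: -27 = −(5^0 · 27); the sign does not affect v_p). Step 3 — |x − y|_5 = 5^{0} = 1.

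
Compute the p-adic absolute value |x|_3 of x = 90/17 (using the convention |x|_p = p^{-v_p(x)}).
|90/17|_3 = 1/9

Step 1 — compute v_3(x) by factoring powers of 3 out of the numerator and denominator: v_3(90/17) = 2. Step 2 — apply |x|_p = p^{-v_p(x)} = 3^{-2} = 1/9.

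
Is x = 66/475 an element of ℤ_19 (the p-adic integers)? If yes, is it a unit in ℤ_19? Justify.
x ∉ ℤ_19 (v_19(x) = -1 < 0)

ℤ_19 = {x ∈ ℚ_19 : v_19(x) ≥ 0} and ℤ_19^× = {x ∈ ℤ_19 : v_19(x) = 0}. Here v_19(66/475) = v_19(num) − v_19(den) = -1; compare against these criteria.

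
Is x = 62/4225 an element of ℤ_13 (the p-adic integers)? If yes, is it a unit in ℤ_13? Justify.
x ∉ ℤ_13 (v_13(x) = -2 < 0)

ℤ_13 = {x ∈ ℚ_13 : v_13(x) ≥ 0} and ℤ_13^× = {x ∈ ℤ_13 : v_13(x) = 0}. Here v_13(62/4225) = v_13(num) − v_13(den) = -2; compare against these criteria.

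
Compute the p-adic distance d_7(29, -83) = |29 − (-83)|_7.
d_7(29, -83) = 1/7

Step 1 — x − y = 29 − (-83) = 112. Step 2 — v_7(112) = 1 (factor: 112 = (7^1 · 16); the sign does not affect v_p). Step 3 — |x − y|_7 = 7^{-1} = 1/7.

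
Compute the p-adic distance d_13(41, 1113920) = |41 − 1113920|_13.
d_13(41, 1113920) = 1/371293

Step 1 — x − y = 41 − 1113920 = -1113879. Step 2 — v_13(-1113879) = 5 (factor: -1113879 = −(13^5 · 3); the sign does not affect v_p). Step 3 — |x − y|_13 = 13^{-5} = 1/371293.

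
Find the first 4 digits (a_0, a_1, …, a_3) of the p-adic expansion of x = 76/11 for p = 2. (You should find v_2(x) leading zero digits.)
(a_0, …, a_3) = (0, 0, 1, 0)

v_2(76/11) = 2, so a_0 = ... = a_1 = 0. Factor out: x = 2^2 · u with u = 19/11 a unit in ℤ_2. Expand u iteratively via a_{v+i} = u_i mod 2, u_{i+1} = (u_i − a_{v+i})/2:
  u_0 = 19/11;  a_2 = 1;  u_1 = (u_0 − 1)/2 = 4/11
  u_1 = 4/11;  a_3 = 0;  u_2 = (u_1 − 0)/2 = 2/11
Digits: (0, 0, 1, 0).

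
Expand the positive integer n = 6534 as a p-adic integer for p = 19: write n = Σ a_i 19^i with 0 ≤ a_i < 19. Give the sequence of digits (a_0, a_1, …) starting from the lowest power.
(a_0, a_1, …) = (17, 1, 18)

Repeated division by 19 gives the digits low-to-high: 6534 = 17 + 1·19^1 + 18·19^2. Digit sequence: (17, 1, 18).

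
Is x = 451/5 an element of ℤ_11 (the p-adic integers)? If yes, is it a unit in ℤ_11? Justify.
x ∈ ℤ_11 but not a unit; v_11(x) = 1 > 0

ℤ_11 = {x ∈ ℚ_11 : v_11(x) ≥ 0} and ℤ_11^× = {x ∈ ℤ_11 : v_11(x) = 0}. Here v_11(451/5) = v_11(num) − v_11(den) = 1; compare against these criteria.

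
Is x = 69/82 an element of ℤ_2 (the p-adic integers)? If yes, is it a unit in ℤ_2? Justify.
x ∉ ℤ_2 (v_2(x) = -1 < 0)

ℤ_2 = {x ∈ ℚ_2 : v_2(x) ≥ 0} and ℤ_2^× = {x ∈ ℤ_2 : v_2(x) = 0}. Here v_2(69/82) = v_2(num) − v_2(den) = -1; compare against these criteria.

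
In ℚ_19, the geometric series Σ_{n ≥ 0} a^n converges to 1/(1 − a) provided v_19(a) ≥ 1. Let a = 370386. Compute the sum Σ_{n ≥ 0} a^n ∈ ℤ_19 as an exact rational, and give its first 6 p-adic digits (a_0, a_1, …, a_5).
Σ a^n = 1/(1 − a) = -1/370385;  first 6 digits = (1, 0, 0, 16, 2, 0)

v_19(a) = 3 ≥ 1, so the series converges in ℤ_19 to 1/(1 − a) = 1/(1 − 370386) = -1/370385. Expand this rational in ℤ_19: compute digits iteratively via d_i = x_i mod 19, x_{i+1} = (x_i − d_i)/19. The first 6 digits are (1, 0, 0, 16, 2, 0).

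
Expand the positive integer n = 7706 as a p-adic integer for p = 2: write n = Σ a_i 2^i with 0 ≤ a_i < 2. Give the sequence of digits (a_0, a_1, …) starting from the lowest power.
(a_0, a_1, …) = (0, 1, 0, 1, 1, 0, 0, 0, 0, 1, 1, 1, 1)

Repeated division by 2 gives the digits low-to-high: 7706 = 1·2^1 + 1·2^3 + 1·2^4 + 1·2^9 + 1·2^10 + 1·2^11 + 1·2^12. Digit sequence: (0, 1, 0, 1, 1, 0, 0, 0, 0, 1, 1, 1, 1).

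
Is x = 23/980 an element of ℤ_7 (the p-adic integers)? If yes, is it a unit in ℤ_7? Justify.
x ∉ ℤ_7 (v_7(x) = -2 < 0)

ℤ_7 = {x ∈ ℚ_7 : v_7(x) ≥ 0} and ℤ_7^× = {x ∈ ℤ_7 : v_7(x) = 0}. Here v_7(23/980) = v_7(num) − v_7(den) = -2; compare against these criteria.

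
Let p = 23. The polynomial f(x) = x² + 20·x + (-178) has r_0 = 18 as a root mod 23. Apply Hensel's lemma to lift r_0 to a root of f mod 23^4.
r_3 = 31919 (mod 279841)

Hensel: r_{i+1} = r_i − f(r_i)·(f′(r_i))^{-1} mod 23^{i+2}, f′(x) = 2x + 20. Iterate:
  r_0 = 18 (mod 23)
  r_1 = 179 (mod 529)
  r_2 = 7585 (mod 12167)
  r_3 = 31919 (mod 279841)
Final: r = 31919 satisfies f(r) ≡ 0 mod 23^4.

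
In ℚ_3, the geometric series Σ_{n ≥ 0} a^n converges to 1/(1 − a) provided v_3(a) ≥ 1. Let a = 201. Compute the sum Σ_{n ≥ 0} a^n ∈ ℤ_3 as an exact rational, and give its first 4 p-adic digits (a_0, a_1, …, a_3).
Σ a^n = 1/(1 − a) = -1/200;  first 4 digits = (1, 1, 2, 1)

v_3(a) = 1 ≥ 1, so the series converges in ℤ_3 to 1/(1 − a) = 1/(1 − 201) = -1/200. Expand this rational in ℤ_3: compute digits iteratively via d_i = x_i mod 3, x_{i+1} = (x_i − d_i)/3. The first 4 digits are (1, 1, 2, 1).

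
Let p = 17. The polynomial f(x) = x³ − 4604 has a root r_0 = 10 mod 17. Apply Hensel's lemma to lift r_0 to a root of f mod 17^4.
r_3 = 26479 (mod 83521)

Hensel: r_{i+1} = r_i − f(r_i)/f′(r_i) mod 17^{i+2}, where f′(x) = 3x². Iterate:
  r_0 = 10 (mod 17)
  r_1 = 180 (mod 289)
  r_2 = 1914 (mod 4913)
  r_3 = 26479 (mod 83521)
Final: r = 26479 with f(r) ≡ 0 mod 17^4.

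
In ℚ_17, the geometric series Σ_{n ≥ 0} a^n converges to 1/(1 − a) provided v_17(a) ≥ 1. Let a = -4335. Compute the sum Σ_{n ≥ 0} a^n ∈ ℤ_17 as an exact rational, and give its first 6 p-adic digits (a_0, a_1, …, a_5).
Σ a^n = 1/(1 − a) = 1/4336;  first 6 digits = (1, 0, 2, 16, 3, 13)

v_17(a) = 2 ≥ 1, so the series converges in ℤ_17 to 1/(1 − a) = 1/(1 − (-4335)) = 1/4336. Expand this rational in ℤ_17: compute digits iteratively via d_i = x_i mod 17, x_{i+1} = (x_i − d_i)/17. The first 6 digits are (1, 0, 2, 16, 3, 13).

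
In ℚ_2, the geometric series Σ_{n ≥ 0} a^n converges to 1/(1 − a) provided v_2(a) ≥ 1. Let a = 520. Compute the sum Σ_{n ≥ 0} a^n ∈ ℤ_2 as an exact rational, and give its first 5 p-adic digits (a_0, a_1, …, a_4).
Σ a^n = 1/(1 − a) = -1/519;  first 5 digits = (1, 0, 0, 1, 0)

v_2(a) = 3 ≥ 1, so the series converges in ℤ_2 to 1/(1 − a) = 1/(1 − 520) = -1/519. Expand this rational in ℤ_2: compute digits iteratively via d_i = x_i mod 2, x_{i+1} = (x_i − d_i)/2. The first 5 digits are (1, 0, 0, 1, 0).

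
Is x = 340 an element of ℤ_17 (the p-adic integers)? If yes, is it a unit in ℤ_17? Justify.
x ∈ ℤ_17 but not a unit; v_17(x) = 1 > 0

ℤ_17 = {x ∈ ℚ_17 : v_17(x) ≥ 0} and ℤ_17^× = {x ∈ ℤ_17 : v_17(x) = 0}. Here v_17(340) = v_17(num) − v_17(den) = 1; compare against these criteria.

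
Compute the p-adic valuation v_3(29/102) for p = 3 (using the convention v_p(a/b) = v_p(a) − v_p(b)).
v_3(29/102) = -1

Factor powers of 3 from the numerator and denominator of the reduced fraction: 29 = 3^0 · 29 and 102 = 3^1 · 34. Apply v_p(a/b) = v_p(a) − v_p(b): v_3(29/102) = 0 − 1 = -1.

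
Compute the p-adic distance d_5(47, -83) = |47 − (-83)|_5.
d_5(47, -83) = 1/5

Step 1 — x − y = 47 − (-83) = 130. Step 2 — v_5(130) = 1 (factor: 130 = (5^1 · 26); the sign does not affect v_p). Step 3 — |x − y|_5 = 5^{-1} = 1/5.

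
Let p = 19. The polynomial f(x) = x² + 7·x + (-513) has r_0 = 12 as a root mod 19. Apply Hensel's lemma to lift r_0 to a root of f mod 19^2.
r_1 = 126 (mod 361)

Hensel: r_{i+1} = r_i − f(r_i)·(f′(r_i))^{-1} mod 19^{i+2}, f′(x) = 2x + 7. Iterate:
  r_0 = 12 (mod 19)
  r_1 = 126 (mod 361)
Final: r = 126 satisfies f(r) ≡ 0 mod 19^2.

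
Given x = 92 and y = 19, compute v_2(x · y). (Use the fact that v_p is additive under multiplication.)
v_2(1748) = 2

v_p(x) = 2 (factor: 92 = 2^2 · 23); v_p(y) = 0 (factor: 19 = 2^0 · 19). Additivity: v_p(xy) = v_p(x) + v_p(y) = 2 + 0 = 2. (Direct check: xy = 1748 = 2^2 · (437).)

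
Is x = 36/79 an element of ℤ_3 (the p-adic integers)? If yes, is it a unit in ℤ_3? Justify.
x ∈ ℤ_3 but not a unit; v_3(x) = 2 > 0

ℤ_3 = {x ∈ ℚ_3 : v_3(x) ≥ 0} and ℤ_3^× = {x ∈ ℤ_3 : v_3(x) = 0}. Here v_3(36/79) = v_3(num) − v_3(den) = 2; compare against these criteria.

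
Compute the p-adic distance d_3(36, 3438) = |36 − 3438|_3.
d_3(36, 3438) = 1/243

Step 1 — x − y = 36 − 3438 = -3402. Step 2 — v_3(-3402) = 5 (factor: -3402 = −(3^5 · 14); the sign does not affect v_p). Step 3 — |x − y|_3 = 3^{-5} = 1/243.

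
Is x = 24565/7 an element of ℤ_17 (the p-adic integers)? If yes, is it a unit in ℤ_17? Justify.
x ∈ ℤ_17 but not a unit; v_17(x) = 3 > 0

ℤ_17 = {x ∈ ℚ_17 : v_17(x) ≥ 0} and ℤ_17^× = {x ∈ ℤ_17 : v_17(x) = 0}. Here v_17(24565/7) = v_17(num) − v_17(den) = 3; compare against these criteria.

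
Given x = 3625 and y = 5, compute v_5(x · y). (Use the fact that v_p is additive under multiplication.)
v_5(18125) = 4

v_p(x) = 3 (factor: 3625 = 5^3 · 29); v_p(y) = 1 (factor: 5 = 5^1 · 1). Additivity: v_p(xy) = v_p(x) + v_p(y) = 3 + 1 = 4. (Direct check: xy = 18125 = 5^4 · (29).)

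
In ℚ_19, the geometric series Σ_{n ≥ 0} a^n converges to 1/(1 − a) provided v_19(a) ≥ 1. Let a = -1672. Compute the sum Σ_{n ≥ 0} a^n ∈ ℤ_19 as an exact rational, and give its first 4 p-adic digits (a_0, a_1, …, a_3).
Σ a^n = 1/(1 − a) = 1/1673;  first 4 digits = (1, 7, 6, 9)

v_19(a) = 1 ≥ 1, so the series converges in ℤ_19 to 1/(1 − a) = 1/(1 − (-1672)) = 1/1673. Expand this rational in ℤ_19: compute digits iteratively via d_i = x_i mod 19, x_{i+1} = (x_i − d_i)/19. The first 4 digits are (1, 7, 6, 9).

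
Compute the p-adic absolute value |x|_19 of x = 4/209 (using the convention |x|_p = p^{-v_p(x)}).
|4/209|_19 = 19

Step 1 — compute v_19(x) by factoring powers of 19 out of the numerator and denominator: v_19(4/209) = -1. Step 2 — apply |x|_p = p^{-v_p(x)} = 19^{1} = 19.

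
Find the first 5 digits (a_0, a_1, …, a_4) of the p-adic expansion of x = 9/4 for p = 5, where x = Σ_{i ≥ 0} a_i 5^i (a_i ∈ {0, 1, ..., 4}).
(a_0, …, a_4) = (1, 4, 3, 3, 3)

v_5(9/4) = 0 (numerator and denominator both coprime to 5), so x ∈ ℤ_5^×. Compute digits iteratively via a_i = x_i mod 5, x_{i+1} = (x_i − a_i)/5, with x_0 = x:
  x_0 = 9/4;  a_0 = 1;  x_1 = (x_0 − 1)/5 = 1/4
  x_1 = 1/4;  a_1 = 4;  x_2 = (x_1 − 4)/5 = -3/4
  x_2 = -3/4;  a_2 = 3;  x_3 = (x_2 − 3)/5 = -3/4
  x_3 = -3/4;  a_3 = 3;  x_4 = (x_3 − 3)/5 = -3/4
  x_4 = -3/4;  a_4 = 3;  x_5 = (x_4 − 3)/5 = -3/4
Digits: (1, 4, 3, 3, 3).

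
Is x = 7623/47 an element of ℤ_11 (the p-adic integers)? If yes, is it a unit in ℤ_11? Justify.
x ∈ ℤ_11 but not a unit; v_11(x) = 2 > 0

ℤ_11 = {x ∈ ℚ_11 : v_11(x) ≥ 0} and ℤ_11^× = {x ∈ ℤ_11 : v_11(x) = 0}. Here v_11(7623/47) = v_11(num) − v_11(den) = 2; compare against these criteria.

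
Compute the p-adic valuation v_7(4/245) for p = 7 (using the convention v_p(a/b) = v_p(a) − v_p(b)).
v_7(4/245) = -2

Factor powers of 7 from the numerator and denominator of the reduced fraction: 4 = 7^0 · 4 and 245 = 7^2 · 5. Apply v_p(a/b) = v_p(a) − v_p(b): v_7(4/245) = 0 − 2 = -2.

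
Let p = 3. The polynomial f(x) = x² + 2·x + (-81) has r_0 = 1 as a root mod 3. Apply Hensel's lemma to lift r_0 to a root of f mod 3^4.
r_3 = 79 (mod 81)

Hensel: r_{i+1} = r_i − f(r_i)·(f′(r_i))^{-1} mod 3^{i+2}, f′(x) = 2x + 2. Iterate:
  r_0 = 1 (mod 3)
  r_1 = 7 (mod 9)
  r_2 = 25 (mod 27)
  r_3 = 79 (mod 81)
Final: r = 79 satisfies f(r) ≡ 0 mod 3^4.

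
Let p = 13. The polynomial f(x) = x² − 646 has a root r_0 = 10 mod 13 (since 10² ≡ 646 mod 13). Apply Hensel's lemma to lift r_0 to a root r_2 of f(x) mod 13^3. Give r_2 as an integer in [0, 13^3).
r_2 = 1271 (mod 2197)

Hensel's recurrence: r_{i+1} = r_i − f(r_i)·(f′(r_i))^{-1} mod 13^{i+2}, with f′(x) = 2x. Iterate:
  r_0 = 10 (mod 13)
  r_1 = 88 (mod 169)
  r_2 = 1271 (mod 2197)
Final: r_2 = 1271, and one checks f(r_2) ≡ 0 mod 13^3.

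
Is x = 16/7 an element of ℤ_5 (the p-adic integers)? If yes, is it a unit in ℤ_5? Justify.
x ∈ ℤ_5^× (unit); v_5(x) = 0

ℤ_5 = {x ∈ ℚ_5 : v_5(x) ≥ 0} and ℤ_5^× = {x ∈ ℤ_5 : v_5(x) = 0}. Here v_5(16/7) = v_5(num) − v_5(den) = 0; compare against these criteria.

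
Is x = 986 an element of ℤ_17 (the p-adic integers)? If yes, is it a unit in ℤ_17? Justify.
x ∈ ℤ_17 but not a unit; v_17(x) = 1 > 0

ℤ_17 = {x ∈ ℚ_17 : v_17(x) ≥ 0} and ℤ_17^× = {x ∈ ℤ_17 : v_17(x) = 0}. Here v_17(986) = v_17(num) − v_17(den) = 1; compare against these criteria.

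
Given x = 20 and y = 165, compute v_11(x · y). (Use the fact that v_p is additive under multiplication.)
v_11(3300) = 1

v_p(x) = 0 (factor: 20 = 11^0 · 20); v_p(y) = 1 (factor: 165 = 11^1 · 15). Additivity: v_p(xy) = v_p(x) + v_p(y) = 0 + 1 = 1. (Direct check: xy = 3300 = 11^1 · (300).)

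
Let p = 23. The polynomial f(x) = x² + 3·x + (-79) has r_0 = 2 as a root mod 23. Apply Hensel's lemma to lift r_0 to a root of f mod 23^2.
r_1 = 163 (mod 529)

Hensel: r_{i+1} = r_i − f(r_i)·(f′(r_i))^{-1} mod 23^{i+2}, f′(x) = 2x + 3. Iterate:
  r_0 = 2 (mod 23)
  r_1 = 163 (mod 529)
Final: r = 163 satisfies f(r) ≡ 0 mod 23^2.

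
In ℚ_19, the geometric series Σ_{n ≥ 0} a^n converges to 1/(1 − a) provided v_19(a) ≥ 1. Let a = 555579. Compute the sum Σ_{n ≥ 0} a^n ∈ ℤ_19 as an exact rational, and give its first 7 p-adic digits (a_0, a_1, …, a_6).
Σ a^n = 1/(1 − a) = -1/555578;  first 7 digits = (1, 0, 0, 5, 4, 0, 6)

v_19(a) = 3 ≥ 1, so the series converges in ℤ_19 to 1/(1 − a) = 1/(1 − 555579) = -1/555578. Expand this rational in ℤ_19: compute digits iteratively via d_i = x_i mod 19, x_{i+1} = (x_i − d_i)/19. The first 7 digits are (1, 0, 0, 5, 4, 0, 6).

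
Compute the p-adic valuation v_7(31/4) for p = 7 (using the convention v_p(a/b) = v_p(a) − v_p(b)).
v_7(31/4) = 0

Factor powers of 7 from the numerator and denominator of the reduced fraction: 31 = 7^0 · 31 and 4 = 7^0 · 4. Apply v_p(a/b) = v_p(a) − v_p(b): v_7(31/4) = 0 − 0 = 0.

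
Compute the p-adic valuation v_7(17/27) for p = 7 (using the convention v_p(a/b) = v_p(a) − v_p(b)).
v_7(17/27) = 0

Factor powers of 7 from the numerator and denominator of the reduced fraction: 17 = 7^0 · 17 and 27 = 7^0 · 27. Apply v_p(a/b) = v_p(a) − v_p(b): v_7(17/27) = 0 − 0 = 0.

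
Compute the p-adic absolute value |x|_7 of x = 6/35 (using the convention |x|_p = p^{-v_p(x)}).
|6/35|_7 = 7

Step 1 — compute v_7(x) by factoring powers of 7 out of the numerator and denominator: v_7(6/35) = -1. Step 2 — apply |x|_p = p^{-v_p(x)} = 7^{1} = 7.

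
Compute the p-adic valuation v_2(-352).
v_2(-352) = 5

v_2(n) is the largest exponent k such that 2^k divides n. Factor out: -352 = -2^5 · 11. (Sign doesn't affect v_p.) So v_2(-352) = 5.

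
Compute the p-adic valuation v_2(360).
v_2(360) = 3

v_2(n) is the largest exponent k such that 2^k divides n. Factor out: 360 = 2^3 · 45. (Sign doesn't affect v_p.) So v_2(360) = 3.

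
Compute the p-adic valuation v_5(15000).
v_5(15000) = 4

v_5(n) is the largest exponent k such that 5^k divides n. Factor out: 15000 = 5^4 · 24. (Sign doesn't affect v_p.) So v_5(15000) = 4.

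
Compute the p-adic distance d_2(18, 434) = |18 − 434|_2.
d_2(18, 434) = 1/32

Step 1 — x − y = 18 − 434 = -416. Step 2 — v_2(-416) = 5 (factor: -416 = −(2^5 · 13); the sign does not affect v_p). Step 3 — |x − y|_2 = 2^{-5} = 1/32.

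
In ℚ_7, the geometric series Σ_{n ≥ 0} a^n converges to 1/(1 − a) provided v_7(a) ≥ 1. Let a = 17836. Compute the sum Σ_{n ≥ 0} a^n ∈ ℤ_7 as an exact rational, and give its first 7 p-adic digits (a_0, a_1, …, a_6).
Σ a^n = 1/(1 − a) = -1/17835;  first 7 digits = (1, 0, 0, 3, 0, 1, 2)

v_7(a) = 3 ≥ 1, so the series converges in ℤ_7 to 1/(1 − a) = 1/(1 − 17836) = -1/17835. Expand this rational in ℤ_7: compute digits iteratively via d_i = x_i mod 7, x_{i+1} = (x_i − d_i)/7. The first 7 digits are (1, 0, 0, 3, 0, 1, 2).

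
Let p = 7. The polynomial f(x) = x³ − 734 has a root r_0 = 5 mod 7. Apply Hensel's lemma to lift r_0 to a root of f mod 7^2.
r_1 = 19 (mod 49)

Hensel: r_{i+1} = r_i − f(r_i)/f′(r_i) mod 7^{i+2}, where f′(x) = 3x². Iterate:
  r_0 = 5 (mod 7)
  r_1 = 19 (mod 49)
Final: r = 19 with f(r) ≡ 0 mod 7^2.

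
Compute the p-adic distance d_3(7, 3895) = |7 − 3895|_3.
d_3(7, 3895) = 1/243

Step 1 — x − y = 7 − 3895 = -3888. Step 2 — v_3(-3888) = 5 (factor: -3888 = −(3^5 · 16); the sign does not affect v_p). Step 3 — |x − y|_3 = 3^{-5} = 1/243.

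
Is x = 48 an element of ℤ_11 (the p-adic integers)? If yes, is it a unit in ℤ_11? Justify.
x ∈ ℤ_11^× (unit); v_11(x) = 0

ℤ_11 = {x ∈ ℚ_11 : v_11(x) ≥ 0} and ℤ_11^× = {x ∈ ℤ_11 : v_11(x) = 0}. Here v_11(48) = v_11(num) − v_11(den) = 0; compare against these criteria.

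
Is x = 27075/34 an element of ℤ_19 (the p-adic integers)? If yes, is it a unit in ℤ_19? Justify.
x ∈ ℤ_19 but not a unit; v_19(x) = 2 > 0

ℤ_19 = {x ∈ ℚ_19 : v_19(x) ≥ 0} and ℤ_19^× = {x ∈ ℤ_19 : v_19(x) = 0}. Here v_19(27075/34) = v_19(num) − v_19(den) = 2; compare against these criteria.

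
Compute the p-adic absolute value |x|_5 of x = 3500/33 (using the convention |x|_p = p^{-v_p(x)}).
|3500/33|_5 = 1/125

Step 1 — compute v_5(x) by factoring powers of 5 out of the numerator and denominator: v_5(3500/33) = 3. Step 2 — apply |x|_p = p^{-v_p(x)} = 5^{-3} = 1/125.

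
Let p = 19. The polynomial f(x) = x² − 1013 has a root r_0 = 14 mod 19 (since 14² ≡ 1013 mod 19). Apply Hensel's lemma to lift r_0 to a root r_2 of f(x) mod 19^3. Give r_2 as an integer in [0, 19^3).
r_2 = 4878 (mod 6859)

Hensel's recurrence: r_{i+1} = r_i − f(r_i)·(f′(r_i))^{-1} mod 19^{i+2}, with f′(x) = 2x. Iterate:
  r_0 = 14 (mod 19)
  r_1 = 185 (mod 361)
  r_2 = 4878 (mod 6859)
Final: r_2 = 4878, and one checks f(r_2) ≡ 0 mod 19^3.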